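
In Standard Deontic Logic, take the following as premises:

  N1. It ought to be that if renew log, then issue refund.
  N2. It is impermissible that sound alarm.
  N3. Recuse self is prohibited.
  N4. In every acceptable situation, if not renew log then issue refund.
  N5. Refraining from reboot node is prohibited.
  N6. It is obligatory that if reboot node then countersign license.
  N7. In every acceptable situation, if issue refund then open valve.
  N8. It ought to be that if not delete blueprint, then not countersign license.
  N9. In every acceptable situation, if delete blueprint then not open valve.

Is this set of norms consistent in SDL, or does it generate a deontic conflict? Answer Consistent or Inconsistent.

Premises 1 and 4 are O(renew_log → issue_refund) and O(¬renew_log → issue_refund); every ideal world satisfies renew_log or ¬renew_log, so in either case issue_refund holds — hence O(issue_refund).
With premise 7, O(issue_refund → open_valve), the K-axiom yields O(open_valve).
Premise 9, O(delete_blueprint → ¬open_valve), contraposes to O(open_valve → ¬delete_blueprint); with O(open_valve) we get O(¬delete_blueprint).
Applying K to premise 8 (O(¬delete_blueprint → ¬countersign_license)) and O(¬delete_blueprint) yields O(¬countersign_license).
The contrapositive of premise 6 (O(reboot_node → countersign_license)) is O(¬countersign_license → ¬reboot_node), and O(¬countersign_license) is already established, so O(¬reboot_node).
However, F(¬reboot_node) at premise 5 amounts to O(reboot_node).
We now have both O(¬reboot_node) and O(reboot_node) — reboot_node is simultaneously obligatory and forbidden, violating the D-axiom.

Inconsistent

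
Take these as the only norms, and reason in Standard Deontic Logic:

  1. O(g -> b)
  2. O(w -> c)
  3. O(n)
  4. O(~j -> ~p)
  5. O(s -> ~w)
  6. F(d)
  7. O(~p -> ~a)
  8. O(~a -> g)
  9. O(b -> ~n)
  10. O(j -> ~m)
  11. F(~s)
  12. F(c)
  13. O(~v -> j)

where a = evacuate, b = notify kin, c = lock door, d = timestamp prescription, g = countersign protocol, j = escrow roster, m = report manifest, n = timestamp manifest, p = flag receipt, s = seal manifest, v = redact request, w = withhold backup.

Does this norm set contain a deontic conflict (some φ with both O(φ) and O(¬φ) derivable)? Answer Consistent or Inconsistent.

Consistent

Premise 2 is O(w -> c), but O(w) is not derivable from the premises, so it does not yield O(c).
So O(c) is not derivable, and the apparent clash with O(~c) does not arise.
A world satisfying every obligation exists (e.g. a=true, b=false, c=false, d=false, g=false, j=true, m=false, n=true, p=true, s=true, v=false, w=false); no atom is both obligatory and forbidden, so the set is consistent.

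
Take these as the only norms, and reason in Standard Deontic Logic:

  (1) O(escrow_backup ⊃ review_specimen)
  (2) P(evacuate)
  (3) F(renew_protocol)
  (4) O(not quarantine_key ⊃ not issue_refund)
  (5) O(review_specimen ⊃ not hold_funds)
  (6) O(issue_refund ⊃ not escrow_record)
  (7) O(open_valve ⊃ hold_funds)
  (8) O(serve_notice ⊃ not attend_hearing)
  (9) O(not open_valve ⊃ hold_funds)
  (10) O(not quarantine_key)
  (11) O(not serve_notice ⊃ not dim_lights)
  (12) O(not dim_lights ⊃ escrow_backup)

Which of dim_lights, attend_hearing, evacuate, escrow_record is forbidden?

Premises 7 and 9 cover both cases: O(open_valve ⊃ hold_funds) and O(not open_valve ⊃ hold_funds). Since open_valve ∨ not open_valve is a tautology, O(hold_funds) follows.
The contrapositive of premise 5 (O(review_specimen ⊃ not hold_funds)) is O(hold_funds ⊃ not review_specimen), and O(hold_funds) is already established, so O(not review_specimen).
Premise 1 is O(escrow_backup ⊃ review_specimen); contrapositively O(not review_specimen ⊃ not escrow_backup). Since O(not review_specimen) holds, K gives O(not escrow_backup).
Premise 12, O(not dim_lights ⊃ escrow_backup), contraposes to O(not escrow_backup ⊃ dim_lights); with O(not escrow_backup) we get O(dim_lights).
The contrapositive of premise 11 (O(not serve_notice ⊃ not dim_lights)) is O(dim_lights ⊃ serve_notice), and O(dim_lights) is already established, so O(serve_notice).
From O(serve_notice) and premise 8, O(serve_notice ⊃ not attend_hearing), we obtain O(not attend_hearing).
So O(not attend_hearing) holds, i.e. attend_hearing is forbidden. None of the other listed options is forbidden under the premises.

attend_hearing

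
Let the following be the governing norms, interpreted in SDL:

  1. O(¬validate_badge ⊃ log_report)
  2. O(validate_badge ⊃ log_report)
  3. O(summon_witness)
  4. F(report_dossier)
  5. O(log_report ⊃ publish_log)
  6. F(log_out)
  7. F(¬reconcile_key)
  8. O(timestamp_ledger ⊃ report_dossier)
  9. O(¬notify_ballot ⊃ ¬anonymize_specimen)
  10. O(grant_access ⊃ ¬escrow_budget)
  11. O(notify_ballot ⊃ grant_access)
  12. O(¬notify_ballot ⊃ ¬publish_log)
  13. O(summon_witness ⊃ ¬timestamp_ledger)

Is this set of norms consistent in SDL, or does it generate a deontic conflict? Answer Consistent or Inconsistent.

Premise 8 is O(timestamp_ledger ⊃ report_dossier), but O(timestamp_ledger) is not derivable from the premises, so it does not yield O(report_dossier).
So O(report_dossier) is not derivable, and the apparent clash with O(¬report_dossier) does not arise.
A world satisfying every obligation exists (e.g. anonymize_specimen=false, escrow_budget=false, grant_access=true, log_out=false, log_report=true, notify_ballot=true, publish_log=true, reconcile_key=true, report_dossier=false, summon_witness=true, timestamp_ledger=false, validate_badge=false); no atom is both obligatory and forbidden, so the set is consistent.

Consistent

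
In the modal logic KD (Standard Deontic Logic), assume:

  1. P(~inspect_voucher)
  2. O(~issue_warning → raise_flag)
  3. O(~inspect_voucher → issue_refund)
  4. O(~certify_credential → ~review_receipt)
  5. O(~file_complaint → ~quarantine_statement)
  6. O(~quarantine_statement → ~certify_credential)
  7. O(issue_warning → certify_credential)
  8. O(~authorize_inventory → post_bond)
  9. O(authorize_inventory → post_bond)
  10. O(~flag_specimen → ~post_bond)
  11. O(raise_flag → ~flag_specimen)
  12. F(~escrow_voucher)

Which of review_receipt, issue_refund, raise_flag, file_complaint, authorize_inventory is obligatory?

file_complaint

Premises 9 and 8 cover both cases: O(authorize_inventory → post_bond) and O(~authorize_inventory → post_bond). Since authorize_inventory ∨ ~authorize_inventory is a tautology, O(post_bond) follows.
Premise 10 is O(~flag_specimen → ~post_bond); contrapositively O(post_bond → flag_specimen). Since O(post_bond) holds, K gives O(flag_specimen).
The contrapositive of premise 11 (O(raise_flag → ~flag_specimen)) is O(flag_specimen → ~raise_flag), and O(flag_specimen) is already established, so O(~raise_flag).
Premise 2, O(~issue_warning → raise_flag), contraposes to O(~raise_flag → issue_warning); with O(~raise_flag) we get O(issue_warning).
With premise 7, O(issue_warning → certify_credential), the K-axiom yields O(certify_credential).
Premise 6 is O(~quarantine_statement → ~certify_credential); contrapositively O(certify_credential → quarantine_statement). Since O(certify_credential) holds, K gives O(quarantine_statement).
Premise 5, O(~file_complaint → ~quarantine_statement), contraposes to O(quarantine_statement → file_complaint); with O(quarantine_statement) we get O(file_complaint).
So O(file_complaint) holds — file_complaint is obligatory. None of the other listed options is made obligatory by any chain of premises.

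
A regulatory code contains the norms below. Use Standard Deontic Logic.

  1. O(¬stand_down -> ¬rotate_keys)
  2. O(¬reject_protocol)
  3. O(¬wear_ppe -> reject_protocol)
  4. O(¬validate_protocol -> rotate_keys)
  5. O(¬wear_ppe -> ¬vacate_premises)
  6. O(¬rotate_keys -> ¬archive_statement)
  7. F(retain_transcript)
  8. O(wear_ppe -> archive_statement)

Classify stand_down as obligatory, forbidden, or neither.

Premise 2 gives O(¬reject_protocol).
Premise 3 is O(¬wear_ppe -> reject_protocol); contrapositively O(¬reject_protocol -> wear_ppe). Since O(¬reject_protocol) holds, K gives O(wear_ppe).
Premise 8 is O(wear_ppe -> archive_statement); since O(wear_ppe), deontic closure gives O(archive_statement).
Premise 6 is O(¬rotate_keys -> ¬archive_statement); contrapositively O(archive_statement -> rotate_keys). Since O(archive_statement) holds, K gives O(rotate_keys).
Premise 1, O(¬stand_down -> ¬rotate_keys), contraposes to O(rotate_keys -> stand_down); with O(rotate_keys) we get O(stand_down).
Premises 4, 5, 7 do not contribute to this derivation.
Hence stand_down is obligatory.

Obligatory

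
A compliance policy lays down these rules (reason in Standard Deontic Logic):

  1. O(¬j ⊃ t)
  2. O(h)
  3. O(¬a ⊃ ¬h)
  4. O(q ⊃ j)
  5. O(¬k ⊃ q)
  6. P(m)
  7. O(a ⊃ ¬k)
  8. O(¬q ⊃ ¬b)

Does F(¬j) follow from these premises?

Yes

Premise 2 gives O(h).
The contrapositive of premise 3 (O(¬a ⊃ ¬h)) is O(h ⊃ a), and O(h) is already established, so O(a).
With premise 7, O(a ⊃ ¬k), the K-axiom yields O(¬k).
Applying K to premise 5 (O(¬k ⊃ q)) and O(¬k) yields O(q).
Premise 4 is O(q ⊃ j); since O(q), deontic closure gives O(j).
Premises 1, 6, 8 do not contribute to this derivation.
So O(j) holds, i.e. F(¬j). The claim follows.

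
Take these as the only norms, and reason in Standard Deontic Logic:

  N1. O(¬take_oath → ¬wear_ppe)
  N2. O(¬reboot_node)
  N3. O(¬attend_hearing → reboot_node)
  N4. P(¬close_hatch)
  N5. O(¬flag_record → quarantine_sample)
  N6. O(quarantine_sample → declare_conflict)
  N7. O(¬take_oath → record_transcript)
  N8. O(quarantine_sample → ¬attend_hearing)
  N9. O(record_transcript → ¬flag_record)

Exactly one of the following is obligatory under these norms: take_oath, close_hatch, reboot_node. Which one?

Premise 2 states O(¬reboot_node) outright.
Premise 3 is O(¬attend_hearing → reboot_node); contrapositively O(¬reboot_node → attend_hearing). Since O(¬reboot_node) holds, K gives O(attend_hearing).
Premise 8, O(quarantine_sample → ¬attend_hearing), contraposes to O(attend_hearing → ¬quarantine_sample); with O(attend_hearing) we get O(¬quarantine_sample).
Premise 5, O(¬flag_record → quarantine_sample), contraposes to O(¬quarantine_sample → flag_record); with O(¬quarantine_sample) we get O(flag_record).
Premise 9 is O(record_transcript → ¬flag_record); contrapositively O(flag_record → ¬record_transcript). Since O(flag_record) holds, K gives O(¬record_transcript).
Premise 7 is O(¬take_oath → record_transcript); contrapositively O(¬record_transcript → take_oath). Since O(¬record_transcript) holds, K gives O(take_oath).
So O(take_oath) holds — take_oath is obligatory. None of the other listed options is made obligatory by any chain of premises.

take_oath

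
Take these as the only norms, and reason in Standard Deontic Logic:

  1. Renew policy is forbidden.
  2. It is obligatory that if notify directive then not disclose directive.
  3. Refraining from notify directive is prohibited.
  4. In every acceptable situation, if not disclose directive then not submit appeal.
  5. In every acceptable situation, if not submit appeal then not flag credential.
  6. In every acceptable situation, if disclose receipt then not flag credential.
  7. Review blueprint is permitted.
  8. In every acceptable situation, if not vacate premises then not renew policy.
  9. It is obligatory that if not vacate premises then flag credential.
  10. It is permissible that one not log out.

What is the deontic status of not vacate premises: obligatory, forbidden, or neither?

Premise 3 is F(¬notify_directive), i.e. O(notify_directive).
Premise 2 is O(notify_directive → ¬disclose_directive); since O(notify_directive), deontic closure gives O(¬disclose_directive).
Applying K to premise 4 (O(¬disclose_directive → ¬submit_appeal)) and O(¬disclose_directive) yields O(¬submit_appeal).
With premise 5, O(¬submit_appeal → ¬flag_credential), the K-axiom yields O(¬flag_credential).
Premise 9 is O(¬vacate_premises → flag_credential); contrapositively O(¬flag_credential → vacate_premises). Since O(¬flag_credential) holds, K gives O(vacate_premises).
Premises 1, 6, 7, 8, 10 do not contribute to this derivation.
Thus O(vacate_premises), which is F(¬vacate_premises): ¬vacate_premises is forbidden.

Forbidden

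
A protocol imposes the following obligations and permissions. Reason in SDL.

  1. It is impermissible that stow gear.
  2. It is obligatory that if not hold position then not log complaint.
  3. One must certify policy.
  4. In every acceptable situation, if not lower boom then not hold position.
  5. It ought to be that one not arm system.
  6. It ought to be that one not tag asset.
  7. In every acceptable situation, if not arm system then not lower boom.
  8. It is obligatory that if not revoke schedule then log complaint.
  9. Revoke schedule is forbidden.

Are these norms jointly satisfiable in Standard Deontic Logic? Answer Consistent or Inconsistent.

Premise 9, F(revoke_schedule), is equivalent to O(¬revoke_schedule).
Premise 8 is O(¬revoke_schedule → log_complaint); since O(¬revoke_schedule), deontic closure gives O(log_complaint).
The contrapositive of premise 2 (O(¬hold_position → ¬log_complaint)) is O(log_complaint → hold_position), and O(log_complaint) is already established, so O(hold_position).
The contrapositive of premise 4 (O(¬lower_boom → ¬hold_position)) is O(hold_position → lower_boom), and O(hold_position) is already established, so O(lower_boom).
Premise 7, O(¬arm_system → ¬lower_boom), contraposes to O(lower_boom → arm_system); with O(lower_boom) we get O(arm_system).
However, premise 5 gives O(¬arm_system).
We now have both O(arm_system) and O(¬arm_system) — arm_system is simultaneously obligatory and forbidden, violating the D-axiom.

Inconsistent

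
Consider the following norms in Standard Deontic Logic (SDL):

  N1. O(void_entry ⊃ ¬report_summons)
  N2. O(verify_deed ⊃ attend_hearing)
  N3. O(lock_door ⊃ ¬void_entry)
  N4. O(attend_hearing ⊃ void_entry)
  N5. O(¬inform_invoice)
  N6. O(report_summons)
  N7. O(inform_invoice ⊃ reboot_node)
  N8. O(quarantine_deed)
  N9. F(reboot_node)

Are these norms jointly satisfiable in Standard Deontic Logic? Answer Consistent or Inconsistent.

Consistent

Premise 7 is O(inform_invoice ⊃ reboot_node), but O(inform_invoice) is not derivable from the premises, so it does not yield O(reboot_node).
So O(reboot_node) is not derivable, and the apparent clash with O(¬reboot_node) does not arise.
A world satisfying every obligation exists (e.g. attend_hearing=false, inform_invoice=false, lock_door=false, quarantine_deed=true, reboot_node=false, report_summons=true, verify_deed=false, void_entry=false); no atom is both obligatory and forbidden, so the set is consistent.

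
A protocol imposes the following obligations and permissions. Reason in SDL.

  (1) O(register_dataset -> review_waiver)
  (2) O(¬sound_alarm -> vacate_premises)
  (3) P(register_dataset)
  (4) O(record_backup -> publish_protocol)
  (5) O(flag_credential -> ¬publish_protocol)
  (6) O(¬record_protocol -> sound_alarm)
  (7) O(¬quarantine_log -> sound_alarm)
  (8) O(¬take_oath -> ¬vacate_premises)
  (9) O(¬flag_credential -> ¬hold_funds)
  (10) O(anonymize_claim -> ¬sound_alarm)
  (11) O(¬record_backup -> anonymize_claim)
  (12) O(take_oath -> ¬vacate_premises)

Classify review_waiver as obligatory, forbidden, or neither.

Premise 1 is O(register_dataset -> review_waiver), but O(register_dataset) is not derivable from the premises (the permission P(register_dataset) asserts only ¬O(¬register_dataset), not O(register_dataset)), so it does not yield O(review_waiver).
No premise or chain of K-axiom applications forces O(review_waiver), and none forces O(¬review_waiver). So review_waiver is neither obligatory nor forbidden under these norms.

Neither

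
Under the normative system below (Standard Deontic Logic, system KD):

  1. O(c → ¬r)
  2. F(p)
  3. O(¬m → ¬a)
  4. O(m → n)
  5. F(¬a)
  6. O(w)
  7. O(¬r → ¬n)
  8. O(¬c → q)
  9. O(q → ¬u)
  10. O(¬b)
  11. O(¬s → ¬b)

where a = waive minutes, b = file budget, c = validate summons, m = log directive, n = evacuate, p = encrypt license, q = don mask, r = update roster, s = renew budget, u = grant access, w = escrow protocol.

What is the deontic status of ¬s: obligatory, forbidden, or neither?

Neither

Premise 11 is O(¬s → ¬b); even if O(¬b) held, inferring O(¬s) would be affirming the consequent — invalid.
No premise or chain of K-axiom applications forces O(¬s), and none forces O(s). So ¬s is neither obligatory nor forbidden under these norms.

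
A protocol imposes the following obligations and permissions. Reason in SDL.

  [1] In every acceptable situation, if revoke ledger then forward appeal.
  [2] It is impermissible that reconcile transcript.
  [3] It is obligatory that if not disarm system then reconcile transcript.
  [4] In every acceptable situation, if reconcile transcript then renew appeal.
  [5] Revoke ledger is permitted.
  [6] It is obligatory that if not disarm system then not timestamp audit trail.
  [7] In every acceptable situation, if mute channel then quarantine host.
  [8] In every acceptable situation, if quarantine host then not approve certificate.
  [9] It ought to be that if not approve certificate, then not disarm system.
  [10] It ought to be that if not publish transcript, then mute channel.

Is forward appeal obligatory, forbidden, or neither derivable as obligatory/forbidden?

Premise 1 is O(revoke_ledger → forward_appeal), but O(revoke_ledger) is not derivable from the premises (the permission P(revoke_ledger) asserts only ¬O(¬revoke_ledger), not O(revoke_ledger)), so it does not yield O(forward_appeal).
No premise or chain of K-axiom applications forces O(forward_appeal), and none forces O(¬forward_appeal). So forward_appeal is neither obligatory nor forbidden under these norms.

Neither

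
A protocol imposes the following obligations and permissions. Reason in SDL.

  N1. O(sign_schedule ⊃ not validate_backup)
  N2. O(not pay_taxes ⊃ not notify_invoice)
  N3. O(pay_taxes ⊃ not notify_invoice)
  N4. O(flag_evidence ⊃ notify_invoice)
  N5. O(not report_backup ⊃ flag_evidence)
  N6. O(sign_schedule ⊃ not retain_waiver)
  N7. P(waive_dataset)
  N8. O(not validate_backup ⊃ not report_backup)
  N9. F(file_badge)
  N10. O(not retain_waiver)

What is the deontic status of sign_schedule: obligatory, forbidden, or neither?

Forbidden

Premises 3 and 2 are O(pay_taxes ⊃ not notify_invoice) and O(not pay_taxes ⊃ not notify_invoice); every ideal world satisfies pay_taxes or not pay_taxes, so in either case not notify_invoice holds — hence O(not notify_invoice).
Premise 4 is O(flag_evidence ⊃ notify_invoice); contrapositively O(not notify_invoice ⊃ not flag_evidence). Since O(not notify_invoice) holds, K gives O(not flag_evidence).
The contrapositive of premise 5 (O(not report_backup ⊃ flag_evidence)) is O(not flag_evidence ⊃ report_backup), and O(not flag_evidence) is already established, so O(report_backup).
Premise 8, O(not validate_backup ⊃ not report_backup), contraposes to O(report_backup ⊃ validate_backup); with O(report_backup) we get O(validate_backup).
The contrapositive of premise 1 (O(sign_schedule ⊃ not validate_backup)) is O(validate_backup ⊃ not sign_schedule), and O(validate_backup) is already established, so O(not sign_schedule).
Premises 6, 7, 9, 10 do not contribute to this derivation.
Thus O(not sign_schedule), which is F(sign_schedule): sign_schedule is forbidden.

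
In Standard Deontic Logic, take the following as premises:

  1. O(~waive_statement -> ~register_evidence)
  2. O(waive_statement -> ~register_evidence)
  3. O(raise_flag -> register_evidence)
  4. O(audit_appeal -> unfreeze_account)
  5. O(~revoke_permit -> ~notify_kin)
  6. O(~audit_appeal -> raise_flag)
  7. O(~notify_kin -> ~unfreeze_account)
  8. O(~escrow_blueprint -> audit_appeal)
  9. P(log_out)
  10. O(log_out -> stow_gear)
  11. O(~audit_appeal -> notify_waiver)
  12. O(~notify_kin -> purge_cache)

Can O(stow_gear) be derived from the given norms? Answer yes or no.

No

Premise 10 is O(log_out -> stow_gear), but O(log_out) is not derivable from the premises (the permission P(log_out) asserts only ~O(~log_out), not O(log_out)), so it does not yield O(stow_gear).
No other premise forces O(stow_gear). An ideal world satisfying every premise can still have stow_gear false, so O(stow_gear) is not derivable.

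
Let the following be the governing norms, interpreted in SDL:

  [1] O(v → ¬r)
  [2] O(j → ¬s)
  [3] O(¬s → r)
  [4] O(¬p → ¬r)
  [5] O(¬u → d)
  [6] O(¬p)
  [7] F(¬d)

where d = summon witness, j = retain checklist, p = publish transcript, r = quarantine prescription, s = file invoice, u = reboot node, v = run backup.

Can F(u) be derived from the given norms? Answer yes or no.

Premise 5 is O(¬u → d); even if O(d) held, inferring O(¬u) would be affirming the consequent — invalid.
No other premise forces O(¬u). An ideal world satisfying every premise can still have u true, so F(u) is not derivable.

No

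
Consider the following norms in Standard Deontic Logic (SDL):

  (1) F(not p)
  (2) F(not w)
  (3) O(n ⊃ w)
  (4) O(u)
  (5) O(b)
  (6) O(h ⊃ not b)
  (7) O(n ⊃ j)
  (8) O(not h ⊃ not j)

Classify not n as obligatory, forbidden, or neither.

Obligatory

From premise 5 we have O(b).
Premise 6, O(h ⊃ not b), contraposes to O(b ⊃ not h); with O(b) we get O(not h).
From O(not h) and premise 8, O(not h ⊃ not j), we obtain O(not j).
Premise 7, O(n ⊃ j), contraposes to O(not j ⊃ not n); with O(not j) we get O(not n).
Premises 1, 2, 3, 4 do not contribute to this derivation.
Hence not n is obligatory.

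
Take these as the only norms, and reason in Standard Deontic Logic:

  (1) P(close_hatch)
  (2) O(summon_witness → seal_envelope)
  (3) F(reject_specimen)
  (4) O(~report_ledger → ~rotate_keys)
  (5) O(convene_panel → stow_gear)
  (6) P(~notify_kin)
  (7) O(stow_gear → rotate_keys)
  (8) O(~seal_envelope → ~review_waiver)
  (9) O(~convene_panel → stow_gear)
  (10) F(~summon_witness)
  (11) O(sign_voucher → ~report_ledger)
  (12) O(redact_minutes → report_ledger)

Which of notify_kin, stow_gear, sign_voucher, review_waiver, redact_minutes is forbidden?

By case analysis on ~convene_panel: premise 9 gives O(~convene_panel → stow_gear) and premise 5 gives O(convene_panel → stow_gear), so O(stow_gear) either way.
Premise 7 is O(stow_gear → rotate_keys); since O(stow_gear), deontic closure gives O(rotate_keys).
Premise 4 is O(~report_ledger → ~rotate_keys); contrapositively O(rotate_keys → report_ledger). Since O(rotate_keys) holds, K gives O(report_ledger).
The contrapositive of premise 11 (O(sign_voucher → ~report_ledger)) is O(report_ledger → ~sign_voucher), and O(report_ledger) is already established, so O(~sign_voucher).
So O(~sign_voucher) holds, i.e. sign_voucher is forbidden. None of the other listed options is forbidden under the premises.

sign_voucher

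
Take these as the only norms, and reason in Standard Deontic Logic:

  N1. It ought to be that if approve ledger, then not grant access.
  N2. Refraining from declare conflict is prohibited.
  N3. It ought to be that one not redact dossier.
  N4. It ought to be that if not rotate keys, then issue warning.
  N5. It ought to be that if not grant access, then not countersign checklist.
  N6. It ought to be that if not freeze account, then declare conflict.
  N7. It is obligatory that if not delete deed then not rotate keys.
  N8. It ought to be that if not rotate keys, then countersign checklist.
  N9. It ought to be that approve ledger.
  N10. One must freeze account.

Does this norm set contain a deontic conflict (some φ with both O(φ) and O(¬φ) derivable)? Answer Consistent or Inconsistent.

Consistent

Premise 6 is O(¬freeze_account → declare_conflict); even if O(declare_conflict) held, inferring O(¬freeze_account) would be affirming the consequent — invalid.
So O(¬freeze_account) is not derivable, and the apparent clash with O(freeze_account) does not arise.
A world satisfying every obligation exists (e.g. approve_ledger=true, countersign_checklist=false, declare_conflict=true, delete_deed=true, freeze_account=true, grant_access=false, issue_warning=false, redact_dossier=false, rotate_keys=true); no atom is both obligatory and forbidden, so the set is consistent.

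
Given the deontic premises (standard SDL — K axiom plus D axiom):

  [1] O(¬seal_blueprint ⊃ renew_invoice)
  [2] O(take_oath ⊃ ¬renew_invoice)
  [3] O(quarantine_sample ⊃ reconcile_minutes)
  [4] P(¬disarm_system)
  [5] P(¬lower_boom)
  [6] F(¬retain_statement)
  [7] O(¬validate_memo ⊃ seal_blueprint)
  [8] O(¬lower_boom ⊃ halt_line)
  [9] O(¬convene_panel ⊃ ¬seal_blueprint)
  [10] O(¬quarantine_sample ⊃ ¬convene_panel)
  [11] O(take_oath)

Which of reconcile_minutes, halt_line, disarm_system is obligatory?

reconcile_minutes

Premise 11 gives O(take_oath).
With premise 2, O(take_oath ⊃ ¬renew_invoice), the K-axiom yields O(¬renew_invoice).
The contrapositive of premise 1 (O(¬seal_blueprint ⊃ renew_invoice)) is O(¬renew_invoice ⊃ seal_blueprint), and O(¬renew_invoice) is already established, so O(seal_blueprint).
The contrapositive of premise 9 (O(¬convene_panel ⊃ ¬seal_blueprint)) is O(seal_blueprint ⊃ convene_panel), and O(seal_blueprint) is already established, so O(convene_panel).
The contrapositive of premise 10 (O(¬quarantine_sample ⊃ ¬convene_panel)) is O(convene_panel ⊃ quarantine_sample), and O(convene_panel) is already established, so O(quarantine_sample).
From O(quarantine_sample) and premise 3, O(quarantine_sample ⊃ reconcile_minutes), we obtain O(reconcile_minutes).
So O(reconcile_minutes) holds — reconcile_minutes is obligatory. None of the other listed options is made obligatory by any chain of premises.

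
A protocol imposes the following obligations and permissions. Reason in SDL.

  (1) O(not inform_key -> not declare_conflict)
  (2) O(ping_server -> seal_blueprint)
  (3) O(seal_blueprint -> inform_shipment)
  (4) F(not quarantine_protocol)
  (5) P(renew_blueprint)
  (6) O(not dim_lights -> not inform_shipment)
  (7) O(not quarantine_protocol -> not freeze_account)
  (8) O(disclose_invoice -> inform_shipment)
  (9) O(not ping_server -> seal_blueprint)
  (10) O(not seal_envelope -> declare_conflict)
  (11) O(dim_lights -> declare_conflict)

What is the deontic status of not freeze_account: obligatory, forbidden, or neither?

Neither

Premise 7 is O(not quarantine_protocol -> not freeze_account), but O(not quarantine_protocol) is not derivable from the premises, so it does not yield O(not freeze_account).
No premise or chain of K-axiom applications forces O(not freeze_account), and none forces O(freeze_account). So not freeze_account is neither obligatory nor forbidden under these norms.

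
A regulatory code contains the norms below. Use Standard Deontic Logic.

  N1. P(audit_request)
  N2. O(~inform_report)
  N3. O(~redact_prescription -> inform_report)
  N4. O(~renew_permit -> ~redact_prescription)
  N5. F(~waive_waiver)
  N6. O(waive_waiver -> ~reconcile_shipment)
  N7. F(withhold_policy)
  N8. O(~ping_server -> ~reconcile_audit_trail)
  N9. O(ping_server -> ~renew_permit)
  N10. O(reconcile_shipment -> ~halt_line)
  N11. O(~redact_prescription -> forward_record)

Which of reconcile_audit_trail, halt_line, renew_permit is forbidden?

From premise 2 we have O(~inform_report).
The contrapositive of premise 3 (O(~redact_prescription -> inform_report)) is O(~inform_report -> redact_prescription), and O(~inform_report) is already established, so O(redact_prescription).
Premise 4 is O(~renew_permit -> ~redact_prescription); contrapositively O(redact_prescription -> renew_permit). Since O(redact_prescription) holds, K gives O(renew_permit).
The contrapositive of premise 9 (O(ping_server -> ~renew_permit)) is O(renew_permit -> ~ping_server), and O(renew_permit) is already established, so O(~ping_server).
With premise 8, O(~ping_server -> ~reconcile_audit_trail), the K-axiom yields O(~reconcile_audit_trail).
So O(~reconcile_audit_trail) holds, i.e. reconcile_audit_trail is forbidden. None of the other listed options is forbidden under the premises.

reconcile_audit_trail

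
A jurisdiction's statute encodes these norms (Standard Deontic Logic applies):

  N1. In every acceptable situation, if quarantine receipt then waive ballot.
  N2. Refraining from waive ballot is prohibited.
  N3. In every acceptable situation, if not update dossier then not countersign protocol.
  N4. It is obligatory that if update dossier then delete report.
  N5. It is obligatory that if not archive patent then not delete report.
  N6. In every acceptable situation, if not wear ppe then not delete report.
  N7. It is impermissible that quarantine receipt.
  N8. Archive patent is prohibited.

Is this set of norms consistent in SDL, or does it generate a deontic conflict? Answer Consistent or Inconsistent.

Premise 1 is O(quarantine_receipt → waive_ballot); even if O(waive_ballot) held, inferring O(quarantine_receipt) would be affirming the consequent — invalid.
So O(quarantine_receipt) is not derivable, and the apparent clash with O(¬quarantine_receipt) does not arise.
A world satisfying every obligation exists (e.g. archive_patent=false, countersign_protocol=false, delete_report=false, quarantine_receipt=false, update_dossier=false, waive_ballot=true, wear_ppe=false); no atom is both obligatory and forbidden, so the set is consistent.

Consistent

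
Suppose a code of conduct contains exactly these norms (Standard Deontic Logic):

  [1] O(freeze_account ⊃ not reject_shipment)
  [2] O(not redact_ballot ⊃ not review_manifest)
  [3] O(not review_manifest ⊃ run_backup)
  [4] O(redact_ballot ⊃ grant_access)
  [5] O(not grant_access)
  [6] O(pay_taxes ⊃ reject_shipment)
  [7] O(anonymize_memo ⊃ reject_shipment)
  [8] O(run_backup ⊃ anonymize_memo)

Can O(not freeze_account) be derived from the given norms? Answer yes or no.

Yes

Premise 5 gives O(not grant_access).
The contrapositive of premise 4 (O(redact_ballot ⊃ grant_access)) is O(not grant_access ⊃ not redact_ballot), and O(not grant_access) is already established, so O(not redact_ballot).
With premise 2, O(not redact_ballot ⊃ not review_manifest), the K-axiom yields O(not review_manifest).
Applying K to premise 3 (O(not review_manifest ⊃ run_backup)) and O(not review_manifest) yields O(run_backup).
Applying K to premise 8 (O(run_backup ⊃ anonymize_memo)) and O(run_backup) yields O(anonymize_memo).
From O(anonymize_memo) and premise 7, O(anonymize_memo ⊃ reject_shipment), we obtain O(reject_shipment).
The contrapositive of premise 1 (O(freeze_account ⊃ not reject_shipment)) is O(reject_shipment ⊃ not freeze_account), and O(reject_shipment) is already established, so O(not freeze_account).
Premise 6 does not contribute to this derivation.
So O(not freeze_account) follows.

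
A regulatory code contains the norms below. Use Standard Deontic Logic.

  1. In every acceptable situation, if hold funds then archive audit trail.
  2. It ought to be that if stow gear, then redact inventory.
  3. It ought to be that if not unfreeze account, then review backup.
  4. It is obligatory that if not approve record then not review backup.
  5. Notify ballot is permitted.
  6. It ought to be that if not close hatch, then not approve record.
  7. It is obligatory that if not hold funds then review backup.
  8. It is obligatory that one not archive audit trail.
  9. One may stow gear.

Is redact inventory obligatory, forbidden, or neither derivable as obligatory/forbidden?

Premise 2 is O(stow_gear → redact_inventory), but O(stow_gear) is not derivable from the premises (the permission P(stow_gear) asserts only ¬O(¬stow_gear), not O(stow_gear)), so it does not yield O(redact_inventory).
No premise or chain of K-axiom applications forces O(redact_inventory), and none forces O(¬redact_inventory). So redact_inventory is neither obligatory nor forbidden under these norms.

Neither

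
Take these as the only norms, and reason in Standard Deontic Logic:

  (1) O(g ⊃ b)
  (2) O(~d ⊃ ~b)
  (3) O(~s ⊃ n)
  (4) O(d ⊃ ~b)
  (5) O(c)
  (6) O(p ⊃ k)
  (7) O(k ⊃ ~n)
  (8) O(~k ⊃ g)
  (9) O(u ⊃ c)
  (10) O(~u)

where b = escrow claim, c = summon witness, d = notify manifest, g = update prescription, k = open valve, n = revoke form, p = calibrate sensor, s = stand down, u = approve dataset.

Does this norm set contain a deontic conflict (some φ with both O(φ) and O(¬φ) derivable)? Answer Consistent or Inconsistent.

Consistent

Premise 9 is O(u ⊃ c); even if O(c) held, inferring O(u) would be affirming the consequent — invalid.
So O(u) is not derivable, and the apparent clash with O(~u) does not arise.
A world satisfying every obligation exists (e.g. b=false, c=true, d=false, g=false, k=true, n=false, p=false, s=true, u=false); no atom is both obligatory and forbidden, so the set is consistent.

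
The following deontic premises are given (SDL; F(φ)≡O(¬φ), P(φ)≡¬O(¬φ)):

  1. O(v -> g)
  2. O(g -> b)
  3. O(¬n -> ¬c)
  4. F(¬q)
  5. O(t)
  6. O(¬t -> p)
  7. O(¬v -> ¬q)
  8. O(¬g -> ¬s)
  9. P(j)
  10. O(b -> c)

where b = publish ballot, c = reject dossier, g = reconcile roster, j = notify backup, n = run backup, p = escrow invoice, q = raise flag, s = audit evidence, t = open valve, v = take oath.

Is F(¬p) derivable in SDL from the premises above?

No

Premise 6 is O(¬t -> p), but O(¬t) is not derivable from the premises, so it does not yield O(p).
No other premise forces O(p). An ideal world satisfying every premise can still have ¬p true, so F(¬p) is not derivable.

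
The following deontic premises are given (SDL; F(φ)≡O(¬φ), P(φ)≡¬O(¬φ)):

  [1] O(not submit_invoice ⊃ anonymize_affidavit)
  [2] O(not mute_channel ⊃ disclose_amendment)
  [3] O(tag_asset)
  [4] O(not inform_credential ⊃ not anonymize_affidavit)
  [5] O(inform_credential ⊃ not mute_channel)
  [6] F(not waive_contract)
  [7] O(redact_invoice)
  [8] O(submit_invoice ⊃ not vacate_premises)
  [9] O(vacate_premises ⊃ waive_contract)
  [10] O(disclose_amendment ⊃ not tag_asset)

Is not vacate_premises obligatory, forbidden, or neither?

Obligatory

Premise 3 states O(tag_asset) outright.
Premise 10, O(disclose_amendment ⊃ not tag_asset), contraposes to O(tag_asset ⊃ not disclose_amendment); with O(tag_asset) we get O(not disclose_amendment).
The contrapositive of premise 2 (O(not mute_channel ⊃ disclose_amendment)) is O(not disclose_amendment ⊃ mute_channel), and O(not disclose_amendment) is already established, so O(mute_channel).
Premise 5 is O(inform_credential ⊃ not mute_channel); contrapositively O(mute_channel ⊃ not inform_credential). Since O(mute_channel) holds, K gives O(not inform_credential).
Premise 4 is O(not inform_credential ⊃ not anonymize_affidavit); since O(not inform_credential), deontic closure gives O(not anonymize_affidavit).
The contrapositive of premise 1 (O(not submit_invoice ⊃ anonymize_affidavit)) is O(not anonymize_affidavit ⊃ submit_invoice), and O(not anonymize_affidavit) is already established, so O(submit_invoice).
Applying K to premise 8 (O(submit_invoice ⊃ not vacate_premises)) and O(submit_invoice) yields O(not vacate_premises).
Premises 6, 7, 9 do not contribute to this derivation.
Hence not vacate_premises is obligatory.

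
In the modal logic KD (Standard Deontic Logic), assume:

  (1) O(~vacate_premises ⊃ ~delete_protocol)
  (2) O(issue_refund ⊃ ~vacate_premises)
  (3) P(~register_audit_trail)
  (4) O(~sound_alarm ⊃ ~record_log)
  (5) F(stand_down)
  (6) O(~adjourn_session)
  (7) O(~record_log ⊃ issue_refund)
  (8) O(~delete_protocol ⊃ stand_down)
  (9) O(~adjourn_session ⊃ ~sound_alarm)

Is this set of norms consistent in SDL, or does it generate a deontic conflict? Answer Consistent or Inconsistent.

Inconsistent

F(stand_down) at premise 5 means O(~stand_down).
Premise 8 is O(~delete_protocol ⊃ stand_down); contrapositively O(~stand_down ⊃ delete_protocol). Since O(~stand_down) holds, K gives O(delete_protocol).
Premise 1, O(~vacate_premises ⊃ ~delete_protocol), contraposes to O(delete_protocol ⊃ vacate_premises); with O(delete_protocol) we get O(vacate_premises).
Premise 2 is O(issue_refund ⊃ ~vacate_premises); contrapositively O(vacate_premises ⊃ ~issue_refund). Since O(vacate_premises) holds, K gives O(~issue_refund).
Premise 7, O(~record_log ⊃ issue_refund), contraposes to O(~issue_refund ⊃ record_log); with O(~issue_refund) we get O(record_log).
Premise 4, O(~sound_alarm ⊃ ~record_log), contraposes to O(record_log ⊃ sound_alarm); with O(record_log) we get O(sound_alarm).
Premise 9, O(~adjourn_session ⊃ ~sound_alarm), contraposes to O(sound_alarm ⊃ adjourn_session); with O(sound_alarm) we get O(adjourn_session).
But premise 6 directly asserts O(~adjourn_session).
We now have both O(adjourn_session) and O(~adjourn_session) — adjourn_session is simultaneously obligatory and forbidden, violating the D-axiom.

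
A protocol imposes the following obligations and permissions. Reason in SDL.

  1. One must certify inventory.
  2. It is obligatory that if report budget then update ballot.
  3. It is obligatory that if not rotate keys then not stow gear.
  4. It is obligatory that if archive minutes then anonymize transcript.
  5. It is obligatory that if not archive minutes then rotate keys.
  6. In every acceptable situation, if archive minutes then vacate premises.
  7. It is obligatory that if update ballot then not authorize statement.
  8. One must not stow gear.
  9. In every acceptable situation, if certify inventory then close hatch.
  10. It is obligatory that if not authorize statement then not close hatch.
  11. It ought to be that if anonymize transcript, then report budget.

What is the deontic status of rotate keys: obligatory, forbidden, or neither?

Obligatory

From premise 1 we have O(certify_inventory).
Premise 9 is O(certify_inventory → close_hatch); since O(certify_inventory), deontic closure gives O(close_hatch).
The contrapositive of premise 10 (O(¬authorize_statement → ¬close_hatch)) is O(close_hatch → authorize_statement), and O(close_hatch) is already established, so O(authorize_statement).
The contrapositive of premise 7 (O(update_ballot → ¬authorize_statement)) is O(authorize_statement → ¬update_ballot), and O(authorize_statement) is already established, so O(¬update_ballot).
The contrapositive of premise 2 (O(report_budget → update_ballot)) is O(¬update_ballot → ¬report_budget), and O(¬update_ballot) is already established, so O(¬report_budget).
Premise 11 is O(anonymize_transcript → report_budget); contrapositively O(¬report_budget → ¬anonymize_transcript). Since O(¬report_budget) holds, K gives O(¬anonymize_transcript).
Premise 4, O(archive_minutes → anonymize_transcript), contraposes to O(¬anonymize_transcript → ¬archive_minutes); with O(¬anonymize_transcript) we get O(¬archive_minutes).
From O(¬archive_minutes) and premise 5, O(¬archive_minutes → rotate_keys), we obtain O(rotate_keys).
Premises 3, 6, 8 do not contribute to this derivation.
Hence rotate_keys is obligatory.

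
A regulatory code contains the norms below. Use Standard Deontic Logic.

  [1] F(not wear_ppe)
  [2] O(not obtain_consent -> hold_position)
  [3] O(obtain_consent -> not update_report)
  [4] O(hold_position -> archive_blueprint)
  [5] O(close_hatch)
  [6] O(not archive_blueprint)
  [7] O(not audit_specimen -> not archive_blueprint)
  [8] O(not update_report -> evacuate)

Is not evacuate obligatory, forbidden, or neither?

Forbidden

From premise 6 we have O(not archive_blueprint).
Premise 4 is O(hold_position -> archive_blueprint); contrapositively O(not archive_blueprint -> not hold_position). Since O(not archive_blueprint) holds, K gives O(not hold_position).
Premise 2 is O(not obtain_consent -> hold_position); contrapositively O(not hold_position -> obtain_consent). Since O(not hold_position) holds, K gives O(obtain_consent).
Premise 3 is O(obtain_consent -> not update_report); since O(obtain_consent), deontic closure gives O(not update_report).
Premise 8 is O(not update_report -> evacuate); since O(not update_report), deontic closure gives O(evacuate).
Premises 1, 5, 7 do not contribute to this derivation.
Thus O(evacuate), which is F(not evacuate): not evacuate is forbidden.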